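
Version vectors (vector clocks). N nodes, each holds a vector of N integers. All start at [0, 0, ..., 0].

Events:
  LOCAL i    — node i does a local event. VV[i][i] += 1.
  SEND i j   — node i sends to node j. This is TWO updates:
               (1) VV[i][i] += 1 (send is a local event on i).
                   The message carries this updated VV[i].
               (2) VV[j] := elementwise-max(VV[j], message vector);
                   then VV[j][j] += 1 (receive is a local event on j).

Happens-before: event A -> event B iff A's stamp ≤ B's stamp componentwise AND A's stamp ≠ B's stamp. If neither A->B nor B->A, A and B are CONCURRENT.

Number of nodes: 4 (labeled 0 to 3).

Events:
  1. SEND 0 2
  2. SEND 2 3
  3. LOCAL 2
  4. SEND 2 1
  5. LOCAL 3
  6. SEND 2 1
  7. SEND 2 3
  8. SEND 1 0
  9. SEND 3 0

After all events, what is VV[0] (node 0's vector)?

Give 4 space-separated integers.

Answer: 3 3 6 4

Derivation:
Initial: VV[0]=[0, 0, 0, 0]
Initial: VV[1]=[0, 0, 0, 0]
Initial: VV[2]=[0, 0, 0, 0]
Initial: VV[3]=[0, 0, 0, 0]
Event 1: SEND 0->2: VV[0][0]++ -> VV[0]=[1, 0, 0, 0], msg_vec=[1, 0, 0, 0]; VV[2]=max(VV[2],msg_vec) then VV[2][2]++ -> VV[2]=[1, 0, 1, 0]
Event 2: SEND 2->3: VV[2][2]++ -> VV[2]=[1, 0, 2, 0], msg_vec=[1, 0, 2, 0]; VV[3]=max(VV[3],msg_vec) then VV[3][3]++ -> VV[3]=[1, 0, 2, 1]
Event 3: LOCAL 2: VV[2][2]++ -> VV[2]=[1, 0, 3, 0]
Event 4: SEND 2->1: VV[2][2]++ -> VV[2]=[1, 0, 4, 0], msg_vec=[1, 0, 4, 0]; VV[1]=max(VV[1],msg_vec) then VV[1][1]++ -> VV[1]=[1, 1, 4, 0]
Event 5: LOCAL 3: VV[3][3]++ -> VV[3]=[1, 0, 2, 2]
Event 6: SEND 2->1: VV[2][2]++ -> VV[2]=[1, 0, 5, 0], msg_vec=[1, 0, 5, 0]; VV[1]=max(VV[1],msg_vec) then VV[1][1]++ -> VV[1]=[1, 2, 5, 0]
Event 7: SEND 2->3: VV[2][2]++ -> VV[2]=[1, 0, 6, 0], msg_vec=[1, 0, 6, 0]; VV[3]=max(VV[3],msg_vec) then VV[3][3]++ -> VV[3]=[1, 0, 6, 3]
Event 8: SEND 1->0: VV[1][1]++ -> VV[1]=[1, 3, 5, 0], msg_vec=[1, 3, 5, 0]; VV[0]=max(VV[0],msg_vec) then VV[0][0]++ -> VV[0]=[2, 3, 5, 0]
Event 9: SEND 3->0: VV[3][3]++ -> VV[3]=[1, 0, 6, 4], msg_vec=[1, 0, 6, 4]; VV[0]=max(VV[0],msg_vec) then VV[0][0]++ -> VV[0]=[3, 3, 6, 4]
Final vectors: VV[0]=[3, 3, 6, 4]; VV[1]=[1, 3, 5, 0]; VV[2]=[1, 0, 6, 0]; VV[3]=[1, 0, 6, 4]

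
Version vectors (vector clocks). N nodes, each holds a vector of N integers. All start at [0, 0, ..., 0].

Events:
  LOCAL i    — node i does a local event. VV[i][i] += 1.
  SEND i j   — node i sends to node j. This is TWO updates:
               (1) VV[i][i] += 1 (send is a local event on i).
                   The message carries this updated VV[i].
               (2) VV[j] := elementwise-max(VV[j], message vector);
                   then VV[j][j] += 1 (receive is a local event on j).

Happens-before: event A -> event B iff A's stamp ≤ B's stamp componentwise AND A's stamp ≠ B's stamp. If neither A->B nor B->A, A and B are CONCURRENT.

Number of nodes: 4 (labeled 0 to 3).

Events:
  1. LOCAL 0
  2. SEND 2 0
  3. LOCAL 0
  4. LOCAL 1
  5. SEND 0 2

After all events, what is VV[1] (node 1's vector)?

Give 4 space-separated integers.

Answer: 0 1 0 0

Derivation:
Initial: VV[0]=[0, 0, 0, 0]
Initial: VV[1]=[0, 0, 0, 0]
Initial: VV[2]=[0, 0, 0, 0]
Initial: VV[3]=[0, 0, 0, 0]
Event 1: LOCAL 0: VV[0][0]++ -> VV[0]=[1, 0, 0, 0]
Event 2: SEND 2->0: VV[2][2]++ -> VV[2]=[0, 0, 1, 0], msg_vec=[0, 0, 1, 0]; VV[0]=max(VV[0],msg_vec) then VV[0][0]++ -> VV[0]=[2, 0, 1, 0]
Event 3: LOCAL 0: VV[0][0]++ -> VV[0]=[3, 0, 1, 0]
Event 4: LOCAL 1: VV[1][1]++ -> VV[1]=[0, 1, 0, 0]
Event 5: SEND 0->2: VV[0][0]++ -> VV[0]=[4, 0, 1, 0], msg_vec=[4, 0, 1, 0]; VV[2]=max(VV[2],msg_vec) then VV[2][2]++ -> VV[2]=[4, 0, 2, 0]
Final vectors: VV[0]=[4, 0, 1, 0]; VV[1]=[0, 1, 0, 0]; VV[2]=[4, 0, 2, 0]; VV[3]=[0, 0, 0, 0]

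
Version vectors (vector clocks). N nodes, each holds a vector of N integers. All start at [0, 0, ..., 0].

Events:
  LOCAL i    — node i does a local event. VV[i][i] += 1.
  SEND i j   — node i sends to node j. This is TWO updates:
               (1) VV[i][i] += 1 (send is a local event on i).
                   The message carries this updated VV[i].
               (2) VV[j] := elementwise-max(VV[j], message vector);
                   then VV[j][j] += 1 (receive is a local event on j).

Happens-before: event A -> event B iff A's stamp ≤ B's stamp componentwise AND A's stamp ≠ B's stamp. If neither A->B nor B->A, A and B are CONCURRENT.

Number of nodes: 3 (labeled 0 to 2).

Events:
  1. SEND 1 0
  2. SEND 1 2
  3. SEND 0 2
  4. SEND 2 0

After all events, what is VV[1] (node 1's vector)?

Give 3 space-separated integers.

Initial: VV[0]=[0, 0, 0]
Initial: VV[1]=[0, 0, 0]
Initial: VV[2]=[0, 0, 0]
Event 1: SEND 1->0: VV[1][1]++ -> VV[1]=[0, 1, 0], msg_vec=[0, 1, 0]; VV[0]=max(VV[0],msg_vec) then VV[0][0]++ -> VV[0]=[1, 1, 0]
Event 2: SEND 1->2: VV[1][1]++ -> VV[1]=[0, 2, 0], msg_vec=[0, 2, 0]; VV[2]=max(VV[2],msg_vec) then VV[2][2]++ -> VV[2]=[0, 2, 1]
Event 3: SEND 0->2: VV[0][0]++ -> VV[0]=[2, 1, 0], msg_vec=[2, 1, 0]; VV[2]=max(VV[2],msg_vec) then VV[2][2]++ -> VV[2]=[2, 2, 2]
Event 4: SEND 2->0: VV[2][2]++ -> VV[2]=[2, 2, 3], msg_vec=[2, 2, 3]; VV[0]=max(VV[0],msg_vec) then VV[0][0]++ -> VV[0]=[3, 2, 3]
Final vectors: VV[0]=[3, 2, 3]; VV[1]=[0, 2, 0]; VV[2]=[2, 2, 3]

Answer: 0 2 0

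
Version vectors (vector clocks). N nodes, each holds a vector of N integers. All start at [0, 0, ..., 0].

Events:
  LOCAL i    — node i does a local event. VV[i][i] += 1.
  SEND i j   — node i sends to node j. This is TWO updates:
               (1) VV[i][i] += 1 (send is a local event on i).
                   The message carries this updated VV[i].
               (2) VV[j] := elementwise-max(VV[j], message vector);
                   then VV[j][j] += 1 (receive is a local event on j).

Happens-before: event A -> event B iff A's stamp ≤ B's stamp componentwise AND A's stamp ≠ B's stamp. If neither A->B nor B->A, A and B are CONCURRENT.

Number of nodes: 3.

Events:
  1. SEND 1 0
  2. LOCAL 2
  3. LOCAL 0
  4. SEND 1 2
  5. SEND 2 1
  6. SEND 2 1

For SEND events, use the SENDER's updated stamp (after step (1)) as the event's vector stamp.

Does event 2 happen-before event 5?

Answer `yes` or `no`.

Answer: yes

Derivation:
Initial: VV[0]=[0, 0, 0]
Initial: VV[1]=[0, 0, 0]
Initial: VV[2]=[0, 0, 0]
Event 1: SEND 1->0: VV[1][1]++ -> VV[1]=[0, 1, 0], msg_vec=[0, 1, 0]; VV[0]=max(VV[0],msg_vec) then VV[0][0]++ -> VV[0]=[1, 1, 0]
Event 2: LOCAL 2: VV[2][2]++ -> VV[2]=[0, 0, 1]
Event 3: LOCAL 0: VV[0][0]++ -> VV[0]=[2, 1, 0]
Event 4: SEND 1->2: VV[1][1]++ -> VV[1]=[0, 2, 0], msg_vec=[0, 2, 0]; VV[2]=max(VV[2],msg_vec) then VV[2][2]++ -> VV[2]=[0, 2, 2]
Event 5: SEND 2->1: VV[2][2]++ -> VV[2]=[0, 2, 3], msg_vec=[0, 2, 3]; VV[1]=max(VV[1],msg_vec) then VV[1][1]++ -> VV[1]=[0, 3, 3]
Event 6: SEND 2->1: VV[2][2]++ -> VV[2]=[0, 2, 4], msg_vec=[0, 2, 4]; VV[1]=max(VV[1],msg_vec) then VV[1][1]++ -> VV[1]=[0, 4, 4]
Event 2 stamp: [0, 0, 1]
Event 5 stamp: [0, 2, 3]
[0, 0, 1] <= [0, 2, 3]? True. Equal? False. Happens-before: True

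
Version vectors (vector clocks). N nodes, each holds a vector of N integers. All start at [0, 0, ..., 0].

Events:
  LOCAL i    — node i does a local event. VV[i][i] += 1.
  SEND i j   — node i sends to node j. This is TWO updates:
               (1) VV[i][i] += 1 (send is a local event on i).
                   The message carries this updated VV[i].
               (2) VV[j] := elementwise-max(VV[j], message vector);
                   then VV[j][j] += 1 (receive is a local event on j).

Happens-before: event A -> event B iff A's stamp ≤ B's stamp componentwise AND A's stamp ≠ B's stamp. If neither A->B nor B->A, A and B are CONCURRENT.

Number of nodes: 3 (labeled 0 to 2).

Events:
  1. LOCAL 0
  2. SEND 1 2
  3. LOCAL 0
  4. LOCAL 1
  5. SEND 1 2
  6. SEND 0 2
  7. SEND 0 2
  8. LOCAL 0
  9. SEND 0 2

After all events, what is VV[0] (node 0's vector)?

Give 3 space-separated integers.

Answer: 6 0 0

Derivation:
Initial: VV[0]=[0, 0, 0]
Initial: VV[1]=[0, 0, 0]
Initial: VV[2]=[0, 0, 0]
Event 1: LOCAL 0: VV[0][0]++ -> VV[0]=[1, 0, 0]
Event 2: SEND 1->2: VV[1][1]++ -> VV[1]=[0, 1, 0], msg_vec=[0, 1, 0]; VV[2]=max(VV[2],msg_vec) then VV[2][2]++ -> VV[2]=[0, 1, 1]
Event 3: LOCAL 0: VV[0][0]++ -> VV[0]=[2, 0, 0]
Event 4: LOCAL 1: VV[1][1]++ -> VV[1]=[0, 2, 0]
Event 5: SEND 1->2: VV[1][1]++ -> VV[1]=[0, 3, 0], msg_vec=[0, 3, 0]; VV[2]=max(VV[2],msg_vec) then VV[2][2]++ -> VV[2]=[0, 3, 2]
Event 6: SEND 0->2: VV[0][0]++ -> VV[0]=[3, 0, 0], msg_vec=[3, 0, 0]; VV[2]=max(VV[2],msg_vec) then VV[2][2]++ -> VV[2]=[3, 3, 3]
Event 7: SEND 0->2: VV[0][0]++ -> VV[0]=[4, 0, 0], msg_vec=[4, 0, 0]; VV[2]=max(VV[2],msg_vec) then VV[2][2]++ -> VV[2]=[4, 3, 4]
Event 8: LOCAL 0: VV[0][0]++ -> VV[0]=[5, 0, 0]
Event 9: SEND 0->2: VV[0][0]++ -> VV[0]=[6, 0, 0], msg_vec=[6, 0, 0]; VV[2]=max(VV[2],msg_vec) then VV[2][2]++ -> VV[2]=[6, 3, 5]
Final vectors: VV[0]=[6, 0, 0]; VV[1]=[0, 3, 0]; VV[2]=[6, 3, 5]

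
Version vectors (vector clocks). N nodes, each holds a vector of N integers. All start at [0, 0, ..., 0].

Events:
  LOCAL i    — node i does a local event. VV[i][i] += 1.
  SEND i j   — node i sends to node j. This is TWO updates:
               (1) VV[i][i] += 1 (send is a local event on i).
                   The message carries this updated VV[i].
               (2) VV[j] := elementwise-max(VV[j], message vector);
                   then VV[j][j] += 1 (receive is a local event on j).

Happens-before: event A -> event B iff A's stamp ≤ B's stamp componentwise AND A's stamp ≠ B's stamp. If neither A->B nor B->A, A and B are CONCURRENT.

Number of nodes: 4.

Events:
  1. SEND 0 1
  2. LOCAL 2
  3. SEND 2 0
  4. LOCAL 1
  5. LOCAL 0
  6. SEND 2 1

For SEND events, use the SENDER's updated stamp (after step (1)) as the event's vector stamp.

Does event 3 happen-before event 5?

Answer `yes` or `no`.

Answer: yes

Derivation:
Initial: VV[0]=[0, 0, 0, 0]
Initial: VV[1]=[0, 0, 0, 0]
Initial: VV[2]=[0, 0, 0, 0]
Initial: VV[3]=[0, 0, 0, 0]
Event 1: SEND 0->1: VV[0][0]++ -> VV[0]=[1, 0, 0, 0], msg_vec=[1, 0, 0, 0]; VV[1]=max(VV[1],msg_vec) then VV[1][1]++ -> VV[1]=[1, 1, 0, 0]
Event 2: LOCAL 2: VV[2][2]++ -> VV[2]=[0, 0, 1, 0]
Event 3: SEND 2->0: VV[2][2]++ -> VV[2]=[0, 0, 2, 0], msg_vec=[0, 0, 2, 0]; VV[0]=max(VV[0],msg_vec) then VV[0][0]++ -> VV[0]=[2, 0, 2, 0]
Event 4: LOCAL 1: VV[1][1]++ -> VV[1]=[1, 2, 0, 0]
Event 5: LOCAL 0: VV[0][0]++ -> VV[0]=[3, 0, 2, 0]
Event 6: SEND 2->1: VV[2][2]++ -> VV[2]=[0, 0, 3, 0], msg_vec=[0, 0, 3, 0]; VV[1]=max(VV[1],msg_vec) then VV[1][1]++ -> VV[1]=[1, 3, 3, 0]
Event 3 stamp: [0, 0, 2, 0]
Event 5 stamp: [3, 0, 2, 0]
[0, 0, 2, 0] <= [3, 0, 2, 0]? True. Equal? False. Happens-before: True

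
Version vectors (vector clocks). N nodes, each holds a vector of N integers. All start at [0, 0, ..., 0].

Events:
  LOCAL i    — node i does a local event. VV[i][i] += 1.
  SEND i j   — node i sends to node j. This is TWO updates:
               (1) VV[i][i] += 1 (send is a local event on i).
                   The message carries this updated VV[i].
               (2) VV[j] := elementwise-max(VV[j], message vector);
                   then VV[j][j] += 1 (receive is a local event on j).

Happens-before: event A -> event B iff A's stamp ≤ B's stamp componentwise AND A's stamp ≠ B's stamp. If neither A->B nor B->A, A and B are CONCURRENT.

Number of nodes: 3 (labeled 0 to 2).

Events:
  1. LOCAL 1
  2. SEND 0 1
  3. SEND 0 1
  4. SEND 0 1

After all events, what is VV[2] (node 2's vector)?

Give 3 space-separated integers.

Answer: 0 0 0

Derivation:
Initial: VV[0]=[0, 0, 0]
Initial: VV[1]=[0, 0, 0]
Initial: VV[2]=[0, 0, 0]
Event 1: LOCAL 1: VV[1][1]++ -> VV[1]=[0, 1, 0]
Event 2: SEND 0->1: VV[0][0]++ -> VV[0]=[1, 0, 0], msg_vec=[1, 0, 0]; VV[1]=max(VV[1],msg_vec) then VV[1][1]++ -> VV[1]=[1, 2, 0]
Event 3: SEND 0->1: VV[0][0]++ -> VV[0]=[2, 0, 0], msg_vec=[2, 0, 0]; VV[1]=max(VV[1],msg_vec) then VV[1][1]++ -> VV[1]=[2, 3, 0]
Event 4: SEND 0->1: VV[0][0]++ -> VV[0]=[3, 0, 0], msg_vec=[3, 0, 0]; VV[1]=max(VV[1],msg_vec) then VV[1][1]++ -> VV[1]=[3, 4, 0]
Final vectors: VV[0]=[3, 0, 0]; VV[1]=[3, 4, 0]; VV[2]=[0, 0, 0]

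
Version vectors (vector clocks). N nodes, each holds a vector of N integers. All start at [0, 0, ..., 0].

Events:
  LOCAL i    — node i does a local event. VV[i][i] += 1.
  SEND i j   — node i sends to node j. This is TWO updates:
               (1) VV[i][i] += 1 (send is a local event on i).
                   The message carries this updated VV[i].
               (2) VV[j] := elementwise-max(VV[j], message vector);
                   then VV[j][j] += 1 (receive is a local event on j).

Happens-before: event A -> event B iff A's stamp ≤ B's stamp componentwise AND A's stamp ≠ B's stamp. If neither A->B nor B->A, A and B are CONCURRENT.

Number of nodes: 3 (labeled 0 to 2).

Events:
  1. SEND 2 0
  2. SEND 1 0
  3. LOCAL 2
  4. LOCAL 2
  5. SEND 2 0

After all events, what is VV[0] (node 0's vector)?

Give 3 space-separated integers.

Answer: 3 1 4

Derivation:
Initial: VV[0]=[0, 0, 0]
Initial: VV[1]=[0, 0, 0]
Initial: VV[2]=[0, 0, 0]
Event 1: SEND 2->0: VV[2][2]++ -> VV[2]=[0, 0, 1], msg_vec=[0, 0, 1]; VV[0]=max(VV[0],msg_vec) then VV[0][0]++ -> VV[0]=[1, 0, 1]
Event 2: SEND 1->0: VV[1][1]++ -> VV[1]=[0, 1, 0], msg_vec=[0, 1, 0]; VV[0]=max(VV[0],msg_vec) then VV[0][0]++ -> VV[0]=[2, 1, 1]
Event 3: LOCAL 2: VV[2][2]++ -> VV[2]=[0, 0, 2]
Event 4: LOCAL 2: VV[2][2]++ -> VV[2]=[0, 0, 3]
Event 5: SEND 2->0: VV[2][2]++ -> VV[2]=[0, 0, 4], msg_vec=[0, 0, 4]; VV[0]=max(VV[0],msg_vec) then VV[0][0]++ -> VV[0]=[3, 1, 4]
Final vectors: VV[0]=[3, 1, 4]; VV[1]=[0, 1, 0]; VV[2]=[0, 0, 4]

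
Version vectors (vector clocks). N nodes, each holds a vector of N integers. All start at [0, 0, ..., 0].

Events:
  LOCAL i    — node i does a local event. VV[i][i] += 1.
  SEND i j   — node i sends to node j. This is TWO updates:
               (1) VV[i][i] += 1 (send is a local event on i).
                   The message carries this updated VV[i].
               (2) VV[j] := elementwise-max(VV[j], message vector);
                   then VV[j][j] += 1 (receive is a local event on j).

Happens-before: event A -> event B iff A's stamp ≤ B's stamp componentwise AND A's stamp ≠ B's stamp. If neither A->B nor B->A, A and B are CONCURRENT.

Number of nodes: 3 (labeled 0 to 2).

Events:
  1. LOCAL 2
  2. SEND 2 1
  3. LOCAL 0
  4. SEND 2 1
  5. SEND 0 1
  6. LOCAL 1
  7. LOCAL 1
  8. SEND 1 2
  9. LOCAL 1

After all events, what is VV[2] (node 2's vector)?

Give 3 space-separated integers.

Initial: VV[0]=[0, 0, 0]
Initial: VV[1]=[0, 0, 0]
Initial: VV[2]=[0, 0, 0]
Event 1: LOCAL 2: VV[2][2]++ -> VV[2]=[0, 0, 1]
Event 2: SEND 2->1: VV[2][2]++ -> VV[2]=[0, 0, 2], msg_vec=[0, 0, 2]; VV[1]=max(VV[1],msg_vec) then VV[1][1]++ -> VV[1]=[0, 1, 2]
Event 3: LOCAL 0: VV[0][0]++ -> VV[0]=[1, 0, 0]
Event 4: SEND 2->1: VV[2][2]++ -> VV[2]=[0, 0, 3], msg_vec=[0, 0, 3]; VV[1]=max(VV[1],msg_vec) then VV[1][1]++ -> VV[1]=[0, 2, 3]
Event 5: SEND 0->1: VV[0][0]++ -> VV[0]=[2, 0, 0], msg_vec=[2, 0, 0]; VV[1]=max(VV[1],msg_vec) then VV[1][1]++ -> VV[1]=[2, 3, 3]
Event 6: LOCAL 1: VV[1][1]++ -> VV[1]=[2, 4, 3]
Event 7: LOCAL 1: VV[1][1]++ -> VV[1]=[2, 5, 3]
Event 8: SEND 1->2: VV[1][1]++ -> VV[1]=[2, 6, 3], msg_vec=[2, 6, 3]; VV[2]=max(VV[2],msg_vec) then VV[2][2]++ -> VV[2]=[2, 6, 4]
Event 9: LOCAL 1: VV[1][1]++ -> VV[1]=[2, 7, 3]
Final vectors: VV[0]=[2, 0, 0]; VV[1]=[2, 7, 3]; VV[2]=[2, 6, 4]

Answer: 2 6 4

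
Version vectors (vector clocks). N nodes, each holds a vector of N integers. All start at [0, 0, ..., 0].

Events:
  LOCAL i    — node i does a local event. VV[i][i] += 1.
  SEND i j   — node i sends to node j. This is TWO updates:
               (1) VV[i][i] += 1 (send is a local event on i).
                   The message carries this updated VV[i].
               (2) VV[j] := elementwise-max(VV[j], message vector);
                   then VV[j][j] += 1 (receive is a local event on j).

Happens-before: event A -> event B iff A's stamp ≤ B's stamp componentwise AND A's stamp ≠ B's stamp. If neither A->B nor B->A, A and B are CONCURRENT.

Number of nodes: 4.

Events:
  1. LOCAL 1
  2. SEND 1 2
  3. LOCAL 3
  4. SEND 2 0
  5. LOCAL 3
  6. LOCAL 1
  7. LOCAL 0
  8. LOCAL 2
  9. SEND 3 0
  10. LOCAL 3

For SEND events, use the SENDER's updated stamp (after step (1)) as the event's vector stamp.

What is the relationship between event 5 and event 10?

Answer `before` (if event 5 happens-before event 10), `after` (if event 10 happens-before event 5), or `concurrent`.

Initial: VV[0]=[0, 0, 0, 0]
Initial: VV[1]=[0, 0, 0, 0]
Initial: VV[2]=[0, 0, 0, 0]
Initial: VV[3]=[0, 0, 0, 0]
Event 1: LOCAL 1: VV[1][1]++ -> VV[1]=[0, 1, 0, 0]
Event 2: SEND 1->2: VV[1][1]++ -> VV[1]=[0, 2, 0, 0], msg_vec=[0, 2, 0, 0]; VV[2]=max(VV[2],msg_vec) then VV[2][2]++ -> VV[2]=[0, 2, 1, 0]
Event 3: LOCAL 3: VV[3][3]++ -> VV[3]=[0, 0, 0, 1]
Event 4: SEND 2->0: VV[2][2]++ -> VV[2]=[0, 2, 2, 0], msg_vec=[0, 2, 2, 0]; VV[0]=max(VV[0],msg_vec) then VV[0][0]++ -> VV[0]=[1, 2, 2, 0]
Event 5: LOCAL 3: VV[3][3]++ -> VV[3]=[0, 0, 0, 2]
Event 6: LOCAL 1: VV[1][1]++ -> VV[1]=[0, 3, 0, 0]
Event 7: LOCAL 0: VV[0][0]++ -> VV[0]=[2, 2, 2, 0]
Event 8: LOCAL 2: VV[2][2]++ -> VV[2]=[0, 2, 3, 0]
Event 9: SEND 3->0: VV[3][3]++ -> VV[3]=[0, 0, 0, 3], msg_vec=[0, 0, 0, 3]; VV[0]=max(VV[0],msg_vec) then VV[0][0]++ -> VV[0]=[3, 2, 2, 3]
Event 10: LOCAL 3: VV[3][3]++ -> VV[3]=[0, 0, 0, 4]
Event 5 stamp: [0, 0, 0, 2]
Event 10 stamp: [0, 0, 0, 4]
[0, 0, 0, 2] <= [0, 0, 0, 4]? True
[0, 0, 0, 4] <= [0, 0, 0, 2]? False
Relation: before

Answer: before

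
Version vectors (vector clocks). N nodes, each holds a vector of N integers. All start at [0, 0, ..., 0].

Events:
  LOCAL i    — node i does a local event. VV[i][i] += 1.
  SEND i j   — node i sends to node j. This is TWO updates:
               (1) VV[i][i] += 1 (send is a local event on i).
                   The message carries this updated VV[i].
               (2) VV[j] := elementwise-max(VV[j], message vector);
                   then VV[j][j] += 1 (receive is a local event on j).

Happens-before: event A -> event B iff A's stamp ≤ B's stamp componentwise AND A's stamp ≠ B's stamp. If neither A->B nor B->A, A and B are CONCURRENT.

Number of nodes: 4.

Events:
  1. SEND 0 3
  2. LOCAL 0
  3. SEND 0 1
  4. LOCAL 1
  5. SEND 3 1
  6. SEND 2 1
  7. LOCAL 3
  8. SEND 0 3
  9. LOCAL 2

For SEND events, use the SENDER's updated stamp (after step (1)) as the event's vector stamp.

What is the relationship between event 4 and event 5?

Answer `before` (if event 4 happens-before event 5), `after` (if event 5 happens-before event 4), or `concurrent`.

Answer: concurrent

Derivation:
Initial: VV[0]=[0, 0, 0, 0]
Initial: VV[1]=[0, 0, 0, 0]
Initial: VV[2]=[0, 0, 0, 0]
Initial: VV[3]=[0, 0, 0, 0]
Event 1: SEND 0->3: VV[0][0]++ -> VV[0]=[1, 0, 0, 0], msg_vec=[1, 0, 0, 0]; VV[3]=max(VV[3],msg_vec) then VV[3][3]++ -> VV[3]=[1, 0, 0, 1]
Event 2: LOCAL 0: VV[0][0]++ -> VV[0]=[2, 0, 0, 0]
Event 3: SEND 0->1: VV[0][0]++ -> VV[0]=[3, 0, 0, 0], msg_vec=[3, 0, 0, 0]; VV[1]=max(VV[1],msg_vec) then VV[1][1]++ -> VV[1]=[3, 1, 0, 0]
Event 4: LOCAL 1: VV[1][1]++ -> VV[1]=[3, 2, 0, 0]
Event 5: SEND 3->1: VV[3][3]++ -> VV[3]=[1, 0, 0, 2], msg_vec=[1, 0, 0, 2]; VV[1]=max(VV[1],msg_vec) then VV[1][1]++ -> VV[1]=[3, 3, 0, 2]
Event 6: SEND 2->1: VV[2][2]++ -> VV[2]=[0, 0, 1, 0], msg_vec=[0, 0, 1, 0]; VV[1]=max(VV[1],msg_vec) then VV[1][1]++ -> VV[1]=[3, 4, 1, 2]
Event 7: LOCAL 3: VV[3][3]++ -> VV[3]=[1, 0, 0, 3]
Event 8: SEND 0->3: VV[0][0]++ -> VV[0]=[4, 0, 0, 0], msg_vec=[4, 0, 0, 0]; VV[3]=max(VV[3],msg_vec) then VV[3][3]++ -> VV[3]=[4, 0, 0, 4]
Event 9: LOCAL 2: VV[2][2]++ -> VV[2]=[0, 0, 2, 0]
Event 4 stamp: [3, 2, 0, 0]
Event 5 stamp: [1, 0, 0, 2]
[3, 2, 0, 0] <= [1, 0, 0, 2]? False
[1, 0, 0, 2] <= [3, 2, 0, 0]? False
Relation: concurrent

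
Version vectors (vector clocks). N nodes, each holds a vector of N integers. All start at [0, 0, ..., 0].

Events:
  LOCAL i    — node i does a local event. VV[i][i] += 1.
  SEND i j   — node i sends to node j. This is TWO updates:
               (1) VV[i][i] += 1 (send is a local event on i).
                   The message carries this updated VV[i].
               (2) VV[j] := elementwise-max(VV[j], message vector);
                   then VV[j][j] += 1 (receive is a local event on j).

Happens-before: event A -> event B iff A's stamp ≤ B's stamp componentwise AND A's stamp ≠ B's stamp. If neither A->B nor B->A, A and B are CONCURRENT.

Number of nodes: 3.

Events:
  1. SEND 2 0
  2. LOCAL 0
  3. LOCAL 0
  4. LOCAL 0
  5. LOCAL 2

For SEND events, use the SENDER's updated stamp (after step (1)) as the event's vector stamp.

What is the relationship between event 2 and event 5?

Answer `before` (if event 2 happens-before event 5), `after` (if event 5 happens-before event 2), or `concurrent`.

Initial: VV[0]=[0, 0, 0]
Initial: VV[1]=[0, 0, 0]
Initial: VV[2]=[0, 0, 0]
Event 1: SEND 2->0: VV[2][2]++ -> VV[2]=[0, 0, 1], msg_vec=[0, 0, 1]; VV[0]=max(VV[0],msg_vec) then VV[0][0]++ -> VV[0]=[1, 0, 1]
Event 2: LOCAL 0: VV[0][0]++ -> VV[0]=[2, 0, 1]
Event 3: LOCAL 0: VV[0][0]++ -> VV[0]=[3, 0, 1]
Event 4: LOCAL 0: VV[0][0]++ -> VV[0]=[4, 0, 1]
Event 5: LOCAL 2: VV[2][2]++ -> VV[2]=[0, 0, 2]
Event 2 stamp: [2, 0, 1]
Event 5 stamp: [0, 0, 2]
[2, 0, 1] <= [0, 0, 2]? False
[0, 0, 2] <= [2, 0, 1]? False
Relation: concurrent

Answer: concurrent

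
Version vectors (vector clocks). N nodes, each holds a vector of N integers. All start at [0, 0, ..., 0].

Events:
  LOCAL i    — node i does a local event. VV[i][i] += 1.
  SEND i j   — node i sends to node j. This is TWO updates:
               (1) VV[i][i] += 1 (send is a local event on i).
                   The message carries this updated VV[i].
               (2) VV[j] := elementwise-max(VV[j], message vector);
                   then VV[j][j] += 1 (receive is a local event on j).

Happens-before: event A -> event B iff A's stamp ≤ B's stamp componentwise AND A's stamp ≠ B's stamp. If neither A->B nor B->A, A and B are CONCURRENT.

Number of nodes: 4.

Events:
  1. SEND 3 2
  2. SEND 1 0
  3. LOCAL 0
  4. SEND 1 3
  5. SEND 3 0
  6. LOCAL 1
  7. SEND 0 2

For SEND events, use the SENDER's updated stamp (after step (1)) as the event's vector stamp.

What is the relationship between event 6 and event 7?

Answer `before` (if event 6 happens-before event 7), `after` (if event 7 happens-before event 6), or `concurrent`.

Answer: concurrent

Derivation:
Initial: VV[0]=[0, 0, 0, 0]
Initial: VV[1]=[0, 0, 0, 0]
Initial: VV[2]=[0, 0, 0, 0]
Initial: VV[3]=[0, 0, 0, 0]
Event 1: SEND 3->2: VV[3][3]++ -> VV[3]=[0, 0, 0, 1], msg_vec=[0, 0, 0, 1]; VV[2]=max(VV[2],msg_vec) then VV[2][2]++ -> VV[2]=[0, 0, 1, 1]
Event 2: SEND 1->0: VV[1][1]++ -> VV[1]=[0, 1, 0, 0], msg_vec=[0, 1, 0, 0]; VV[0]=max(VV[0],msg_vec) then VV[0][0]++ -> VV[0]=[1, 1, 0, 0]
Event 3: LOCAL 0: VV[0][0]++ -> VV[0]=[2, 1, 0, 0]
Event 4: SEND 1->3: VV[1][1]++ -> VV[1]=[0, 2, 0, 0], msg_vec=[0, 2, 0, 0]; VV[3]=max(VV[3],msg_vec) then VV[3][3]++ -> VV[3]=[0, 2, 0, 2]
Event 5: SEND 3->0: VV[3][3]++ -> VV[3]=[0, 2, 0, 3], msg_vec=[0, 2, 0, 3]; VV[0]=max(VV[0],msg_vec) then VV[0][0]++ -> VV[0]=[3, 2, 0, 3]
Event 6: LOCAL 1: VV[1][1]++ -> VV[1]=[0, 3, 0, 0]
Event 7: SEND 0->2: VV[0][0]++ -> VV[0]=[4, 2, 0, 3], msg_vec=[4, 2, 0, 3]; VV[2]=max(VV[2],msg_vec) then VV[2][2]++ -> VV[2]=[4, 2, 2, 3]
Event 6 stamp: [0, 3, 0, 0]
Event 7 stamp: [4, 2, 0, 3]
[0, 3, 0, 0] <= [4, 2, 0, 3]? False
[4, 2, 0, 3] <= [0, 3, 0, 0]? False
Relation: concurrent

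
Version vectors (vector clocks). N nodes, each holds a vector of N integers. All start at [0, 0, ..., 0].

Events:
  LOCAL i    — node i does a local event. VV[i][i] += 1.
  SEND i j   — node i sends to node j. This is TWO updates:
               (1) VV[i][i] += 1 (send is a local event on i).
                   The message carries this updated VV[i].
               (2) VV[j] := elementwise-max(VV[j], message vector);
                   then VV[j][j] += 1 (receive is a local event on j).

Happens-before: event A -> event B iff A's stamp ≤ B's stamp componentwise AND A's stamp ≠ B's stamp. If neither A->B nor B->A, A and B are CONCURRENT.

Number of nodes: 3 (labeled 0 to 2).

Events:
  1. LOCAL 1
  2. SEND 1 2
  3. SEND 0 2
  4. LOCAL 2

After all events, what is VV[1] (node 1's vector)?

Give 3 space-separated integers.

Initial: VV[0]=[0, 0, 0]
Initial: VV[1]=[0, 0, 0]
Initial: VV[2]=[0, 0, 0]
Event 1: LOCAL 1: VV[1][1]++ -> VV[1]=[0, 1, 0]
Event 2: SEND 1->2: VV[1][1]++ -> VV[1]=[0, 2, 0], msg_vec=[0, 2, 0]; VV[2]=max(VV[2],msg_vec) then VV[2][2]++ -> VV[2]=[0, 2, 1]
Event 3: SEND 0->2: VV[0][0]++ -> VV[0]=[1, 0, 0], msg_vec=[1, 0, 0]; VV[2]=max(VV[2],msg_vec) then VV[2][2]++ -> VV[2]=[1, 2, 2]
Event 4: LOCAL 2: VV[2][2]++ -> VV[2]=[1, 2, 3]
Final vectors: VV[0]=[1, 0, 0]; VV[1]=[0, 2, 0]; VV[2]=[1, 2, 3]

Answer: 0 2 0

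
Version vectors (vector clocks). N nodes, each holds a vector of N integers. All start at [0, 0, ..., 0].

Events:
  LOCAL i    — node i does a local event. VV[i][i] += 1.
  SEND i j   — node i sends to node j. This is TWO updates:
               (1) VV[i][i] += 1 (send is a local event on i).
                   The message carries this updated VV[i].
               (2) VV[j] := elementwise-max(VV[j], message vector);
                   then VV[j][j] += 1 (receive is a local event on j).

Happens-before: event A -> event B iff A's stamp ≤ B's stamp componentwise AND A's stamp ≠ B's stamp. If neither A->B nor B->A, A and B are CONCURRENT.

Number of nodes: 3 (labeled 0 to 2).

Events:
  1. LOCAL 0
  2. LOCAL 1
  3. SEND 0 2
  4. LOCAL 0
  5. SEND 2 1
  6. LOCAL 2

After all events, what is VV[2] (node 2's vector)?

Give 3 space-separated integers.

Answer: 2 0 3

Derivation:
Initial: VV[0]=[0, 0, 0]
Initial: VV[1]=[0, 0, 0]
Initial: VV[2]=[0, 0, 0]
Event 1: LOCAL 0: VV[0][0]++ -> VV[0]=[1, 0, 0]
Event 2: LOCAL 1: VV[1][1]++ -> VV[1]=[0, 1, 0]
Event 3: SEND 0->2: VV[0][0]++ -> VV[0]=[2, 0, 0], msg_vec=[2, 0, 0]; VV[2]=max(VV[2],msg_vec) then VV[2][2]++ -> VV[2]=[2, 0, 1]
Event 4: LOCAL 0: VV[0][0]++ -> VV[0]=[3, 0, 0]
Event 5: SEND 2->1: VV[2][2]++ -> VV[2]=[2, 0, 2], msg_vec=[2, 0, 2]; VV[1]=max(VV[1],msg_vec) then VV[1][1]++ -> VV[1]=[2, 2, 2]
Event 6: LOCAL 2: VV[2][2]++ -> VV[2]=[2, 0, 3]
Final vectors: VV[0]=[3, 0, 0]; VV[1]=[2, 2, 2]; VV[2]=[2, 0, 3]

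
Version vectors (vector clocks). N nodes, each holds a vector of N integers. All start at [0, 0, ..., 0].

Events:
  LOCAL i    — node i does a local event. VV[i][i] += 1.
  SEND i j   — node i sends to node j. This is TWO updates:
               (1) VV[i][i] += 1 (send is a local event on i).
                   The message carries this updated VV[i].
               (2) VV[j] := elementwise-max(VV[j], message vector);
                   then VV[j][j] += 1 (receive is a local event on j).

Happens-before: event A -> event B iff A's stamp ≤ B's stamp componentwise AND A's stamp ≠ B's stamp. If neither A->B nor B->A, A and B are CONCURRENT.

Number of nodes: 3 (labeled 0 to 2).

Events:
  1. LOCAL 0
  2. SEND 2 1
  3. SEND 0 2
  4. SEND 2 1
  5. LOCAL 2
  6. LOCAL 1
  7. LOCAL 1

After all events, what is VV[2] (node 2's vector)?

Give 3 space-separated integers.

Initial: VV[0]=[0, 0, 0]
Initial: VV[1]=[0, 0, 0]
Initial: VV[2]=[0, 0, 0]
Event 1: LOCAL 0: VV[0][0]++ -> VV[0]=[1, 0, 0]
Event 2: SEND 2->1: VV[2][2]++ -> VV[2]=[0, 0, 1], msg_vec=[0, 0, 1]; VV[1]=max(VV[1],msg_vec) then VV[1][1]++ -> VV[1]=[0, 1, 1]
Event 3: SEND 0->2: VV[0][0]++ -> VV[0]=[2, 0, 0], msg_vec=[2, 0, 0]; VV[2]=max(VV[2],msg_vec) then VV[2][2]++ -> VV[2]=[2, 0, 2]
Event 4: SEND 2->1: VV[2][2]++ -> VV[2]=[2, 0, 3], msg_vec=[2, 0, 3]; VV[1]=max(VV[1],msg_vec) then VV[1][1]++ -> VV[1]=[2, 2, 3]
Event 5: LOCAL 2: VV[2][2]++ -> VV[2]=[2, 0, 4]
Event 6: LOCAL 1: VV[1][1]++ -> VV[1]=[2, 3, 3]
Event 7: LOCAL 1: VV[1][1]++ -> VV[1]=[2, 4, 3]
Final vectors: VV[0]=[2, 0, 0]; VV[1]=[2, 4, 3]; VV[2]=[2, 0, 4]

Answer: 2 0 4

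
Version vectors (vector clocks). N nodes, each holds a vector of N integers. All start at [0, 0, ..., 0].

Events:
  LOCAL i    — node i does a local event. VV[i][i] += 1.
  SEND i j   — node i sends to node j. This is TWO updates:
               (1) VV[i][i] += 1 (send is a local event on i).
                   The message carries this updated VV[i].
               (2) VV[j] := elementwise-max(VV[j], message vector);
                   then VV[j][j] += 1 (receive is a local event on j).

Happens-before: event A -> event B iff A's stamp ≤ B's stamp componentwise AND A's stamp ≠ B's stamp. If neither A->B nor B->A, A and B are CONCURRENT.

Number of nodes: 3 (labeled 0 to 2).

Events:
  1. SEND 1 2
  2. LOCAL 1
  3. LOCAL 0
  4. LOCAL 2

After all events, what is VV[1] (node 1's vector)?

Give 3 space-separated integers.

Answer: 0 2 0

Derivation:
Initial: VV[0]=[0, 0, 0]
Initial: VV[1]=[0, 0, 0]
Initial: VV[2]=[0, 0, 0]
Event 1: SEND 1->2: VV[1][1]++ -> VV[1]=[0, 1, 0], msg_vec=[0, 1, 0]; VV[2]=max(VV[2],msg_vec) then VV[2][2]++ -> VV[2]=[0, 1, 1]
Event 2: LOCAL 1: VV[1][1]++ -> VV[1]=[0, 2, 0]
Event 3: LOCAL 0: VV[0][0]++ -> VV[0]=[1, 0, 0]
Event 4: LOCAL 2: VV[2][2]++ -> VV[2]=[0, 1, 2]
Final vectors: VV[0]=[1, 0, 0]; VV[1]=[0, 2, 0]; VV[2]=[0, 1, 2]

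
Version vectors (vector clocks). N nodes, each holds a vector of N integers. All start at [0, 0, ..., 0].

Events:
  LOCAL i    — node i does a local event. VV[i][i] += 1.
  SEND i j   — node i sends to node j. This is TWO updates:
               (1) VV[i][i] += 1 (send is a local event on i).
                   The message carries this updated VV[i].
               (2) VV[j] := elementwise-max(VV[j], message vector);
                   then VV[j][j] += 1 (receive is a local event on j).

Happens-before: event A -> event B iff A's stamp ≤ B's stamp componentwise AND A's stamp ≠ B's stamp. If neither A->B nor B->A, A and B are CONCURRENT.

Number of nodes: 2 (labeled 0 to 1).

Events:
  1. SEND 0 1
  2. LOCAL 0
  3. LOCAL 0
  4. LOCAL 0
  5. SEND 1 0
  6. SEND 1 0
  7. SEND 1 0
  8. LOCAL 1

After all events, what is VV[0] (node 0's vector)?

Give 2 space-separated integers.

Answer: 7 4

Derivation:
Initial: VV[0]=[0, 0]
Initial: VV[1]=[0, 0]
Event 1: SEND 0->1: VV[0][0]++ -> VV[0]=[1, 0], msg_vec=[1, 0]; VV[1]=max(VV[1],msg_vec) then VV[1][1]++ -> VV[1]=[1, 1]
Event 2: LOCAL 0: VV[0][0]++ -> VV[0]=[2, 0]
Event 3: LOCAL 0: VV[0][0]++ -> VV[0]=[3, 0]
Event 4: LOCAL 0: VV[0][0]++ -> VV[0]=[4, 0]
Event 5: SEND 1->0: VV[1][1]++ -> VV[1]=[1, 2], msg_vec=[1, 2]; VV[0]=max(VV[0],msg_vec) then VV[0][0]++ -> VV[0]=[5, 2]
Event 6: SEND 1->0: VV[1][1]++ -> VV[1]=[1, 3], msg_vec=[1, 3]; VV[0]=max(VV[0],msg_vec) then VV[0][0]++ -> VV[0]=[6, 3]
Event 7: SEND 1->0: VV[1][1]++ -> VV[1]=[1, 4], msg_vec=[1, 4]; VV[0]=max(VV[0],msg_vec) then VV[0][0]++ -> VV[0]=[7, 4]
Event 8: LOCAL 1: VV[1][1]++ -> VV[1]=[1, 5]
Final vectors: VV[0]=[7, 4]; VV[1]=[1, 5]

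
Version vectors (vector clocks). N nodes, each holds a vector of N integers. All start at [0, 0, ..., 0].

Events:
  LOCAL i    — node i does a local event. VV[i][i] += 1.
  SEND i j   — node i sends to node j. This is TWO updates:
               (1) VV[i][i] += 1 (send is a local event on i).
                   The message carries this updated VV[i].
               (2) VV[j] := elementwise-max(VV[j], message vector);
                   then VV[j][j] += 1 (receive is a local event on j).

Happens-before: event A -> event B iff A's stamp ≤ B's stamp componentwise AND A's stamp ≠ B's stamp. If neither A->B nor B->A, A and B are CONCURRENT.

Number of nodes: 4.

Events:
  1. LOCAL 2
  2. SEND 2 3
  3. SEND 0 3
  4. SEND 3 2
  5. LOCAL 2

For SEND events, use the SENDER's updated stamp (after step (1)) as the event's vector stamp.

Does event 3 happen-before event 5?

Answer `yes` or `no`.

Initial: VV[0]=[0, 0, 0, 0]
Initial: VV[1]=[0, 0, 0, 0]
Initial: VV[2]=[0, 0, 0, 0]
Initial: VV[3]=[0, 0, 0, 0]
Event 1: LOCAL 2: VV[2][2]++ -> VV[2]=[0, 0, 1, 0]
Event 2: SEND 2->3: VV[2][2]++ -> VV[2]=[0, 0, 2, 0], msg_vec=[0, 0, 2, 0]; VV[3]=max(VV[3],msg_vec) then VV[3][3]++ -> VV[3]=[0, 0, 2, 1]
Event 3: SEND 0->3: VV[0][0]++ -> VV[0]=[1, 0, 0, 0], msg_vec=[1, 0, 0, 0]; VV[3]=max(VV[3],msg_vec) then VV[3][3]++ -> VV[3]=[1, 0, 2, 2]
Event 4: SEND 3->2: VV[3][3]++ -> VV[3]=[1, 0, 2, 3], msg_vec=[1, 0, 2, 3]; VV[2]=max(VV[2],msg_vec) then VV[2][2]++ -> VV[2]=[1, 0, 3, 3]
Event 5: LOCAL 2: VV[2][2]++ -> VV[2]=[1, 0, 4, 3]
Event 3 stamp: [1, 0, 0, 0]
Event 5 stamp: [1, 0, 4, 3]
[1, 0, 0, 0] <= [1, 0, 4, 3]? True. Equal? False. Happens-before: True

Answer: yes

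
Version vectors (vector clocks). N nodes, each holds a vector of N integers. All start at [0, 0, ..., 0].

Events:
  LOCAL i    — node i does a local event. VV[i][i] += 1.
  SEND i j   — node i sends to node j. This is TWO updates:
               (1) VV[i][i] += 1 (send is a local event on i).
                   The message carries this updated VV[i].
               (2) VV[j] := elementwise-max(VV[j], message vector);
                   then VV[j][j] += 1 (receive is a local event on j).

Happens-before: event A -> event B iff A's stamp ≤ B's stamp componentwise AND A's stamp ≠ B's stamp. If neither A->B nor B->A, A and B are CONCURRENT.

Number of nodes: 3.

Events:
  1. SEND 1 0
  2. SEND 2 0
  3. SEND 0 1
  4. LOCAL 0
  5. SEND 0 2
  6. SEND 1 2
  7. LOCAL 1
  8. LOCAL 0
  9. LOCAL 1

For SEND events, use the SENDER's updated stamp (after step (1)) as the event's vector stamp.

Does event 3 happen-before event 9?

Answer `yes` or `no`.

Initial: VV[0]=[0, 0, 0]
Initial: VV[1]=[0, 0, 0]
Initial: VV[2]=[0, 0, 0]
Event 1: SEND 1->0: VV[1][1]++ -> VV[1]=[0, 1, 0], msg_vec=[0, 1, 0]; VV[0]=max(VV[0],msg_vec) then VV[0][0]++ -> VV[0]=[1, 1, 0]
Event 2: SEND 2->0: VV[2][2]++ -> VV[2]=[0, 0, 1], msg_vec=[0, 0, 1]; VV[0]=max(VV[0],msg_vec) then VV[0][0]++ -> VV[0]=[2, 1, 1]
Event 3: SEND 0->1: VV[0][0]++ -> VV[0]=[3, 1, 1], msg_vec=[3, 1, 1]; VV[1]=max(VV[1],msg_vec) then VV[1][1]++ -> VV[1]=[3, 2, 1]
Event 4: LOCAL 0: VV[0][0]++ -> VV[0]=[4, 1, 1]
Event 5: SEND 0->2: VV[0][0]++ -> VV[0]=[5, 1, 1], msg_vec=[5, 1, 1]; VV[2]=max(VV[2],msg_vec) then VV[2][2]++ -> VV[2]=[5, 1, 2]
Event 6: SEND 1->2: VV[1][1]++ -> VV[1]=[3, 3, 1], msg_vec=[3, 3, 1]; VV[2]=max(VV[2],msg_vec) then VV[2][2]++ -> VV[2]=[5, 3, 3]
Event 7: LOCAL 1: VV[1][1]++ -> VV[1]=[3, 4, 1]
Event 8: LOCAL 0: VV[0][0]++ -> VV[0]=[6, 1, 1]
Event 9: LOCAL 1: VV[1][1]++ -> VV[1]=[3, 5, 1]
Event 3 stamp: [3, 1, 1]
Event 9 stamp: [3, 5, 1]
[3, 1, 1] <= [3, 5, 1]? True. Equal? False. Happens-before: True

Answer: yes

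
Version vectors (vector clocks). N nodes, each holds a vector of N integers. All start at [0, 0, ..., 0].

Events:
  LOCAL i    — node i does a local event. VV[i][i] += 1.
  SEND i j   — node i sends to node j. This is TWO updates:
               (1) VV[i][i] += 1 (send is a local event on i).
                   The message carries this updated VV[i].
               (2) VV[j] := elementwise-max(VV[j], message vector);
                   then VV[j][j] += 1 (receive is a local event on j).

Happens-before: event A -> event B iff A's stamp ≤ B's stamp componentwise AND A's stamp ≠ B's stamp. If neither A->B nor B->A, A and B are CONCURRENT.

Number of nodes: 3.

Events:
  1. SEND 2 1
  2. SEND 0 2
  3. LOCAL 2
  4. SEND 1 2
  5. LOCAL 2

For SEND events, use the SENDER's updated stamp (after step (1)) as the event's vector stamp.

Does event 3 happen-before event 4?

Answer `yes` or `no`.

Initial: VV[0]=[0, 0, 0]
Initial: VV[1]=[0, 0, 0]
Initial: VV[2]=[0, 0, 0]
Event 1: SEND 2->1: VV[2][2]++ -> VV[2]=[0, 0, 1], msg_vec=[0, 0, 1]; VV[1]=max(VV[1],msg_vec) then VV[1][1]++ -> VV[1]=[0, 1, 1]
Event 2: SEND 0->2: VV[0][0]++ -> VV[0]=[1, 0, 0], msg_vec=[1, 0, 0]; VV[2]=max(VV[2],msg_vec) then VV[2][2]++ -> VV[2]=[1, 0, 2]
Event 3: LOCAL 2: VV[2][2]++ -> VV[2]=[1, 0, 3]
Event 4: SEND 1->2: VV[1][1]++ -> VV[1]=[0, 2, 1], msg_vec=[0, 2, 1]; VV[2]=max(VV[2],msg_vec) then VV[2][2]++ -> VV[2]=[1, 2, 4]
Event 5: LOCAL 2: VV[2][2]++ -> VV[2]=[1, 2, 5]
Event 3 stamp: [1, 0, 3]
Event 4 stamp: [0, 2, 1]
[1, 0, 3] <= [0, 2, 1]? False. Equal? False. Happens-before: False

Answer: no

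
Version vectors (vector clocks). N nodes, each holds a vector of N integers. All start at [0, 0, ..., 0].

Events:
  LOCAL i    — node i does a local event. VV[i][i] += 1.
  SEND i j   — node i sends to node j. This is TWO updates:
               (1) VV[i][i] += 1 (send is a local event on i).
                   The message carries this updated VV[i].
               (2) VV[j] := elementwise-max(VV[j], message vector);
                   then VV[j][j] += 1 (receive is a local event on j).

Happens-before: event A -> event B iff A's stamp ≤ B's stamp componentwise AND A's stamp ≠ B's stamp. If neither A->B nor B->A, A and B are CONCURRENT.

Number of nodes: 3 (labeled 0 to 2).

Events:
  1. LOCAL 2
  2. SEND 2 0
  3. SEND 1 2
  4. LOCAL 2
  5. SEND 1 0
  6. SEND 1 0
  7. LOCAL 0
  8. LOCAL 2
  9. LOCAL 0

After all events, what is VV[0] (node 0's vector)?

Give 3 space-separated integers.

Initial: VV[0]=[0, 0, 0]
Initial: VV[1]=[0, 0, 0]
Initial: VV[2]=[0, 0, 0]
Event 1: LOCAL 2: VV[2][2]++ -> VV[2]=[0, 0, 1]
Event 2: SEND 2->0: VV[2][2]++ -> VV[2]=[0, 0, 2], msg_vec=[0, 0, 2]; VV[0]=max(VV[0],msg_vec) then VV[0][0]++ -> VV[0]=[1, 0, 2]
Event 3: SEND 1->2: VV[1][1]++ -> VV[1]=[0, 1, 0], msg_vec=[0, 1, 0]; VV[2]=max(VV[2],msg_vec) then VV[2][2]++ -> VV[2]=[0, 1, 3]
Event 4: LOCAL 2: VV[2][2]++ -> VV[2]=[0, 1, 4]
Event 5: SEND 1->0: VV[1][1]++ -> VV[1]=[0, 2, 0], msg_vec=[0, 2, 0]; VV[0]=max(VV[0],msg_vec) then VV[0][0]++ -> VV[0]=[2, 2, 2]
Event 6: SEND 1->0: VV[1][1]++ -> VV[1]=[0, 3, 0], msg_vec=[0, 3, 0]; VV[0]=max(VV[0],msg_vec) then VV[0][0]++ -> VV[0]=[3, 3, 2]
Event 7: LOCAL 0: VV[0][0]++ -> VV[0]=[4, 3, 2]
Event 8: LOCAL 2: VV[2][2]++ -> VV[2]=[0, 1, 5]
Event 9: LOCAL 0: VV[0][0]++ -> VV[0]=[5, 3, 2]
Final vectors: VV[0]=[5, 3, 2]; VV[1]=[0, 3, 0]; VV[2]=[0, 1, 5]

Answer: 5 3 2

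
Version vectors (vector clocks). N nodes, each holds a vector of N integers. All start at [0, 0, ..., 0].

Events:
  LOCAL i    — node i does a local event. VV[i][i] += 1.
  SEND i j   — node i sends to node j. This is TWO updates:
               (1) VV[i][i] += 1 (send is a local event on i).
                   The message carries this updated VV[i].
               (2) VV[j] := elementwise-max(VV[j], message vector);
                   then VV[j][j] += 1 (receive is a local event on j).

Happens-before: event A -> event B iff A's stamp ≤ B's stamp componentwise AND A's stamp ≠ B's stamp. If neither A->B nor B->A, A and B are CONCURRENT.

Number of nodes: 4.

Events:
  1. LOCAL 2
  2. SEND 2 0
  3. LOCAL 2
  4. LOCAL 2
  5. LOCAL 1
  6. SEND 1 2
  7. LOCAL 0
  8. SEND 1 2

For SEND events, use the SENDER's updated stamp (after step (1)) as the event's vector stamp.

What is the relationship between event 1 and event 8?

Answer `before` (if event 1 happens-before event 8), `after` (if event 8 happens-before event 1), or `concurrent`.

Answer: concurrent

Derivation:
Initial: VV[0]=[0, 0, 0, 0]
Initial: VV[1]=[0, 0, 0, 0]
Initial: VV[2]=[0, 0, 0, 0]
Initial: VV[3]=[0, 0, 0, 0]
Event 1: LOCAL 2: VV[2][2]++ -> VV[2]=[0, 0, 1, 0]
Event 2: SEND 2->0: VV[2][2]++ -> VV[2]=[0, 0, 2, 0], msg_vec=[0, 0, 2, 0]; VV[0]=max(VV[0],msg_vec) then VV[0][0]++ -> VV[0]=[1, 0, 2, 0]
Event 3: LOCAL 2: VV[2][2]++ -> VV[2]=[0, 0, 3, 0]
Event 4: LOCAL 2: VV[2][2]++ -> VV[2]=[0, 0, 4, 0]
Event 5: LOCAL 1: VV[1][1]++ -> VV[1]=[0, 1, 0, 0]
Event 6: SEND 1->2: VV[1][1]++ -> VV[1]=[0, 2, 0, 0], msg_vec=[0, 2, 0, 0]; VV[2]=max(VV[2],msg_vec) then VV[2][2]++ -> VV[2]=[0, 2, 5, 0]
Event 7: LOCAL 0: VV[0][0]++ -> VV[0]=[2, 0, 2, 0]
Event 8: SEND 1->2: VV[1][1]++ -> VV[1]=[0, 3, 0, 0], msg_vec=[0, 3, 0, 0]; VV[2]=max(VV[2],msg_vec) then VV[2][2]++ -> VV[2]=[0, 3, 6, 0]
Event 1 stamp: [0, 0, 1, 0]
Event 8 stamp: [0, 3, 0, 0]
[0, 0, 1, 0] <= [0, 3, 0, 0]? False
[0, 3, 0, 0] <= [0, 0, 1, 0]? False
Relation: concurrent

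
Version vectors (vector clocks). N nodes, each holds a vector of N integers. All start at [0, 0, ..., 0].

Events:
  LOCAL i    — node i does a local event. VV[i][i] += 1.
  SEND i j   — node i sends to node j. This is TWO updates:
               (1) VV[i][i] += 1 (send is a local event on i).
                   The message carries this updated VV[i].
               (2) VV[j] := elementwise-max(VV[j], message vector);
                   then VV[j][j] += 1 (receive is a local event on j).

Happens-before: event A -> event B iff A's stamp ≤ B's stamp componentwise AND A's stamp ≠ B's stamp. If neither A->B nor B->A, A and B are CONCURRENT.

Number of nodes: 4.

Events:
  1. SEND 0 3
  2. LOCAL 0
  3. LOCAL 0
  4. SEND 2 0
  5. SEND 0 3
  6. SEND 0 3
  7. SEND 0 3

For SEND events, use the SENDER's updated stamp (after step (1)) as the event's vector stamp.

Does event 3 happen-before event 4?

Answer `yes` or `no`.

Answer: no

Derivation:
Initial: VV[0]=[0, 0, 0, 0]
Initial: VV[1]=[0, 0, 0, 0]
Initial: VV[2]=[0, 0, 0, 0]
Initial: VV[3]=[0, 0, 0, 0]
Event 1: SEND 0->3: VV[0][0]++ -> VV[0]=[1, 0, 0, 0], msg_vec=[1, 0, 0, 0]; VV[3]=max(VV[3],msg_vec) then VV[3][3]++ -> VV[3]=[1, 0, 0, 1]
Event 2: LOCAL 0: VV[0][0]++ -> VV[0]=[2, 0, 0, 0]
Event 3: LOCAL 0: VV[0][0]++ -> VV[0]=[3, 0, 0, 0]
Event 4: SEND 2->0: VV[2][2]++ -> VV[2]=[0, 0, 1, 0], msg_vec=[0, 0, 1, 0]; VV[0]=max(VV[0],msg_vec) then VV[0][0]++ -> VV[0]=[4, 0, 1, 0]
Event 5: SEND 0->3: VV[0][0]++ -> VV[0]=[5, 0, 1, 0], msg_vec=[5, 0, 1, 0]; VV[3]=max(VV[3],msg_vec) then VV[3][3]++ -> VV[3]=[5, 0, 1, 2]
Event 6: SEND 0->3: VV[0][0]++ -> VV[0]=[6, 0, 1, 0], msg_vec=[6, 0, 1, 0]; VV[3]=max(VV[3],msg_vec) then VV[3][3]++ -> VV[3]=[6, 0, 1, 3]
Event 7: SEND 0->3: VV[0][0]++ -> VV[0]=[7, 0, 1, 0], msg_vec=[7, 0, 1, 0]; VV[3]=max(VV[3],msg_vec) then VV[3][3]++ -> VV[3]=[7, 0, 1, 4]
Event 3 stamp: [3, 0, 0, 0]
Event 4 stamp: [0, 0, 1, 0]
[3, 0, 0, 0] <= [0, 0, 1, 0]? False. Equal? False. Happens-before: False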